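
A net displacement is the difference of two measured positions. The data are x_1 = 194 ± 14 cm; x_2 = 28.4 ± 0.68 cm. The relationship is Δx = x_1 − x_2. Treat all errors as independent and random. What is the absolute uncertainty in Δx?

Δx is a linear combination, so absolute uncertainties add in quadrature:
  (δx_1)² = 196;  (δx_2)² = 0.462
δΔx = √(196) = 14.0 cm

14.0 cm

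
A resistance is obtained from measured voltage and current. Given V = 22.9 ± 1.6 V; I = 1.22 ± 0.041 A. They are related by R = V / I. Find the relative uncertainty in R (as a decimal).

Relative error in a monomial: (δR/R)² = Σ (nᵢ · δxᵢ/xᵢ)².
  (1·δV/V)² = (1×0.0699)² = 0.00488;  (-1·δI/I)² = (-1×0.0336)² = 0.00113
δR/R = √(0.00601) = 0.0775

0.0775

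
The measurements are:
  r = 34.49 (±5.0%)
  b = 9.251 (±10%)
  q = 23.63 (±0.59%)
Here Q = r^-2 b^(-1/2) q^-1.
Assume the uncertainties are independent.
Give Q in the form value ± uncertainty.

(1.170 ± 0.131) × 10^-5

Relative error in a monomial: (δQ/Q)² = Σ (nᵢ · δxᵢ/xᵢ)².
  (-2·δr/r)² = (-2×0.0500)² = 0.0100;  (−½·δb/b)² = (-0.5×0.100)² = 0.00250;  (-1·δq/q)² = (-1×0.00590)² = 3.48e-05
δQ/Q = √(0.0125) = 0.112
Q = 1.17e-05, so δQ = 0.112 × 1.17e-05 = 1.31e-06.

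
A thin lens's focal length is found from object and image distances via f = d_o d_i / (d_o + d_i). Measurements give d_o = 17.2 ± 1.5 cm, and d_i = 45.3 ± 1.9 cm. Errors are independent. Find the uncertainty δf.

∂f/∂d_o = (d_i/(d_o+d_i))² = 0.525;  ∂f/∂d_i = (d_o/(d_o+d_i))² = 0.0757
δf = √((∂f/∂d_o · δd_o)² + (∂f/∂d_i · δd_i)²) = √(0.621 + 0.0207) = 0.801 cm

0.801 cm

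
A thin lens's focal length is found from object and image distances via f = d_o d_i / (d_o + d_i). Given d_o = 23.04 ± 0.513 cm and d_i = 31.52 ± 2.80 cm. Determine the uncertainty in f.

∂f/∂d_o = (d_i/(d_o+d_i))² = 0.334;  ∂f/∂d_i = (d_o/(d_o+d_i))² = 0.178
δf = √((∂f/∂d_o · δd_o)² + (∂f/∂d_i · δd_i)²) = √(0.0293 + 0.249) = 0.528 cm

0.528 cm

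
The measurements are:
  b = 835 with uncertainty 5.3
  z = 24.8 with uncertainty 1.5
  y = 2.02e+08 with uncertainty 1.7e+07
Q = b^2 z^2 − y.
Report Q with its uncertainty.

Let p = b^2·z^2 = 4.29e+08. δp/p = √((2·δb/b)² + (2·δz/z)²) = √(0.000161 + 0.0146) = 0.122, so δp = 5.22e+07.
Q = p − y: δQ = √(δp² + δy²) = √(2.72e+15 + 2.89e+14) = 5.49e+07
Q = 2.27e+08.

(2.27 ± 0.549) × 10^8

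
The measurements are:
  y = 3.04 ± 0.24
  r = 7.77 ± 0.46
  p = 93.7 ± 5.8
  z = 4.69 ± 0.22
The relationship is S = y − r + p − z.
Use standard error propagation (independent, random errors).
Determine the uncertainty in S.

5.83

For a sum/difference, combine absolute errors in quadrature:
  (δy)² = 0.0576;  (δr)² = 0.212;  (δp)² = 33.6;  (δz)² = 0.0484
δS = √(34.0) = 5.83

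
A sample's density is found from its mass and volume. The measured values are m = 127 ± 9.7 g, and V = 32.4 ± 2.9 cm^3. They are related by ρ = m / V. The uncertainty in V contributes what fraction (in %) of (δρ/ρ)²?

(δρ/ρ)² = (1·δm/m)² + (-1·δV/V)²
  m term: (1×0.0764)² = 0.00583
  V term: (-1×0.0895)² = 0.00801
Total = 0.0138. Share from V = 0.00801/0.0138 = 0.579.

57.9%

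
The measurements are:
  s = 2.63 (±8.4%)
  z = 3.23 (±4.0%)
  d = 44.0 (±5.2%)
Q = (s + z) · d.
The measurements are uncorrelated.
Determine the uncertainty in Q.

17.5

Let u = s + z = 5.86. δu = √(δs² + δz²) = √(0.0488 + 0.0167) = 0.256, so δu/u = 0.0437.
Q is then a monomial in u, d:
δQ/Q = √((δu/u)² + (1·δd/d)²) = √(0.00191 + 0.00270) = 0.0679
Q = 258, so δQ = 0.0679 × 258 = 17.5.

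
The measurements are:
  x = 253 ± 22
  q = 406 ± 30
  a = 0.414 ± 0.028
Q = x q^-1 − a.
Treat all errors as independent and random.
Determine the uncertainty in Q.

Let p = x·q^-1 = 0.623. δp/p = √((1·δx/x)² + (-1·δq/q)²) = √(0.00756 + 0.00546) = 0.114, so δp = 0.0711.
Q = p − a: δQ = √(δp² + δa²) = √(0.00506 + 0.000784) = 0.0764

0.0764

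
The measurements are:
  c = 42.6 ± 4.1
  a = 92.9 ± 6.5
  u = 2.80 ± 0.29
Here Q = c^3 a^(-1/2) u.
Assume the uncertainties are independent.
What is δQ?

6930

For a monomial Q ∝ c^3, a^(-1/2), u, fractional errors add in quadrature:
  (3·δc/c)² = (3×0.0962)² = 0.0834;  (−½·δa/a)² = (-0.5×0.0700)² = 0.00122;  (1·δu/u)² = (1×0.104)² = 0.0107
δQ/Q = √(0.0953) = 0.309
Q = 22500, so δQ = 0.309 × 22500 = 6930.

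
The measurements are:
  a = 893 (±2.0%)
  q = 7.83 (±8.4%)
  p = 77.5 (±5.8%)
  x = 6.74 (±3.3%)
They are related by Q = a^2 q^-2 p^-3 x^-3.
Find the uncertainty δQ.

Each factor contributes (exponent × relative error)² to (δQ/Q)²:
  (2·δa/a)² = (2×0.0200)² = 0.00160;  (-2·δq/q)² = (-2×0.0840)² = 0.0282;  (-3·δp/p)² = (-3×0.0580)² = 0.0303;  (-3·δx/x)² = (-3×0.0330)² = 0.00980
δQ/Q = √(0.0699) = 0.264
Q = 9.13e-05, so δQ = 0.264 × 9.13e-05 = 2.41e-05.

2.41e-05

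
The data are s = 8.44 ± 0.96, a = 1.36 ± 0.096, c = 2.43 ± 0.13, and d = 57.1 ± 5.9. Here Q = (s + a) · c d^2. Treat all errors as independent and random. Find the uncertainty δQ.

18300

Let u = s + a = 9.80. δu = √(δs² + δa²) = √(0.922 + 0.00922) = 0.965, so δu/u = 0.0984.
Q is then a monomial in u, c, d:
δQ/Q = √((δu/u)² + (1·δc/c)² + (2·δd/d)²) = √(0.00969 + 0.00286 + 0.0427) = 0.235
Q = 77600, so δQ = 0.235 × 77600 = 18300.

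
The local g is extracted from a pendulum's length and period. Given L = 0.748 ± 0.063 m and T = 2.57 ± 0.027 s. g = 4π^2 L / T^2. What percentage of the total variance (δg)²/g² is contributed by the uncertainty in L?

(δg/g)² = (1·δL/L)² + (-2·δT/T)²
  L term: (1×0.0842)² = 0.00709
  T term: (-2×0.0105)² = 0.000441
Total = 0.00754. Share from L = 0.00709/0.00754 = 0.941.

94.1%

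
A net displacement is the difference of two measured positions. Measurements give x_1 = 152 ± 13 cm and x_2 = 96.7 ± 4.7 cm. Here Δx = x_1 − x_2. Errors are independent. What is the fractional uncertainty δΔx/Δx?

0.250

Sums and differences: (δΔx)² = Σ (cᵢ δxᵢ)².
  (δx_1)² = 169;  (δx_2)² = 22.1
δΔx = √(191) = 13.8 cm
Δx = 55.3 cm, so δΔx/Δx = 13.8/55.3 = 0.250.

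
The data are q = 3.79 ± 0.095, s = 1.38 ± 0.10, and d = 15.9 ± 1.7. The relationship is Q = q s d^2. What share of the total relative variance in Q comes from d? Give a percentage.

88.6%

(δQ/Q)² = (1·δq/q)² + (1·δs/s)² + (2·δd/d)²
  q term: (1×0.0251)² = 0.000628
  s term: (1×0.0725)² = 0.00525
  d term: (2×0.107)² = 0.0457
Total = 0.0516. Share from d = 0.0457/0.0516 = 0.886.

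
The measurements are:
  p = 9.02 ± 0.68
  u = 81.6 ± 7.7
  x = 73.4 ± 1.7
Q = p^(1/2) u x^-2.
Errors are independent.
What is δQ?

Products/powers → add relative errors in quadrature, weighted by exponent:
  (½·δp/p)² = (0.5×0.0754)² = 0.00142;  (1·δu/u)² = (1×0.0944)² = 0.00890;  (-2·δx/x)² = (-2×0.0232)² = 0.00215
δQ/Q = √(0.0125) = 0.112
Q = 0.0455, so δQ = 0.112 × 0.0455 = 0.00508.

0.00508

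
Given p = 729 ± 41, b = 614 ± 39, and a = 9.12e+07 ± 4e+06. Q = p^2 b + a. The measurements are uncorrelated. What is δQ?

4.23e+07

Let w = p^2·b = 3.26e+08. δw/w = √((2·δp/p)² + (1·δb/b)²) = √(0.0127 + 0.00403) = 0.129, so δw = 4.22e+07.
Q = w + a: δQ = √(δw² + δa²) = √(1.78e+15 + 1.6e+13) = 4.23e+07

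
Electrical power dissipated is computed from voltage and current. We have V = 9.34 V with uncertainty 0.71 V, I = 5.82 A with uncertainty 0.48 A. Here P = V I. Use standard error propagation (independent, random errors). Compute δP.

Products/powers → add relative errors in quadrature, weighted by exponent:
  (1·δV/V)² = (1×0.0760)² = 0.00578;  (1·δI/I)² = (1×0.0825)² = 0.00680
δP/P = √(0.0126) = 0.112
P = 54.4 W, so δP = 0.112 × 54.4 = 6.10 W.

6.10 W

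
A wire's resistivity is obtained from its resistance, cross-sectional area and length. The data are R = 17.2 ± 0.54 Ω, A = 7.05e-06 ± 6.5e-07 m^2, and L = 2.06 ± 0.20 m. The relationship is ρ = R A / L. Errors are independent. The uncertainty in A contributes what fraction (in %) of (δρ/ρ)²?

44.9%

(δρ/ρ)² = (1·δR/R)² + (1·δA/A)² + (-1·δL/L)²
  R term: (1×0.0314)² = 0.000986
  A term: (1×0.0922)² = 0.00850
  L term: (-1×0.0971)² = 0.00943
Total = 0.0189. Share from A = 0.00850/0.0189 = 0.449.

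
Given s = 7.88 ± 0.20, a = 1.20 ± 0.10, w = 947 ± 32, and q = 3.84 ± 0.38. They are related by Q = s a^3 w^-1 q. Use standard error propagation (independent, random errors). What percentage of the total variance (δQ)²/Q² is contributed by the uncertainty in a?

84.4%

(δQ/Q)² = (1·δs/s)² + (3·δa/a)² + (-1·δw/w)² + (1·δq/q)²
  s term: (1×0.0254)² = 0.000644
  a term: (3×0.0833)² = 0.0625
  w term: (-1×0.0338)² = 0.00114
  q term: (1×0.0990)² = 0.00979
Total = 0.0741. Share from a = 0.0625/0.0741 = 0.844.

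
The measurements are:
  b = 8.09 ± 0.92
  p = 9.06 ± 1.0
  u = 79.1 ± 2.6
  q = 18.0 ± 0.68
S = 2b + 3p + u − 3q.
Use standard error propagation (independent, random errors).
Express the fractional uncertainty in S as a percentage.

For a sum/difference, combine absolute errors in quadrature:
  (2·δb)² = 3.39;  (3·δp)² = 9.00;  (δu)² = 6.76;  (3·δq)² = 4.16
δS = √(23.3) = 4.83
S = 68.5, so δS/S = 4.83/68.5 = 0.0705.

7.05%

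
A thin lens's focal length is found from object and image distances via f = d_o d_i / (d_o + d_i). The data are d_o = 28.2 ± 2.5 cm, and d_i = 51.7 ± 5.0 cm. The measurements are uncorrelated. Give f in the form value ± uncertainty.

18.2 ± 1.22 cm

∂f/∂d_o = (d_i/(d_o+d_i))² = 0.419;  ∂f/∂d_i = (d_o/(d_o+d_i))² = 0.125
δf = √((∂f/∂d_o · δd_o)² + (∂f/∂d_i · δd_i)²) = √(1.10 + 0.388) = 1.22 cm
f = 18.2 cm.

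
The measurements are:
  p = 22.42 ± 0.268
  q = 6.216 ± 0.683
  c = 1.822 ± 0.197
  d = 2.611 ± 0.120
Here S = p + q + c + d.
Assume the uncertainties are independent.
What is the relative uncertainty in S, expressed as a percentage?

Each term contributes (cᵢ δxᵢ)² to (δS)²:
  (δp)² = 0.0718;  (δq)² = 0.466;  (δc)² = 0.0388;  (δd)² = 0.0144
δS = √(0.592) = 0.769
S = 33.07, so δS/S = 0.769/33.07 = 0.0233.

2.33%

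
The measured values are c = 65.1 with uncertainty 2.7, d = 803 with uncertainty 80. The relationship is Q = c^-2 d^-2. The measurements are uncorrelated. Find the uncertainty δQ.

7.9e-11

Relative error in a monomial: (δQ/Q)² = Σ (nᵢ · δxᵢ/xᵢ)².
  (-2·δc/c)² = (-2×0.0415)² = 0.00688;  (-2·δd/d)² = (-2×0.0996)² = 0.0397
δQ/Q = √(0.0466) = 0.216
Q = 3.66e-10, so δQ = 0.216 × 3.66e-10 = 7.9e-11.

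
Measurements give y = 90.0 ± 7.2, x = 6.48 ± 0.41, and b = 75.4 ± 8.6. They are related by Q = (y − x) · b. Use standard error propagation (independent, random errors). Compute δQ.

Let u = y − x = 83.5. δu = √(δy² + δx²) = √(51.8 + 0.168) = 7.21, so δu/u = 0.0863.
Q is then a monomial in u, b:
δQ/Q = √((δu/u)² + (1·δb/b)²) = √(0.00746 + 0.0130) = 0.143
Q = 6300, so δQ = 0.143 × 6300 = 901.

901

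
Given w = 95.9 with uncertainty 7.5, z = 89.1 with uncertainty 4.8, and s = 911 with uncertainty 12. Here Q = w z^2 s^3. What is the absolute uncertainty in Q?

For a monomial Q ∝ w, z^2, s^3, fractional errors add in quadrature:
  (1·δw/w)² = (1×0.0782)² = 0.00612;  (2·δz/z)² = (2×0.0539)² = 0.0116;  (3·δs/s)² = (3×0.0132)² = 0.00156
δQ/Q = √(0.0193) = 0.139
Q = 5.76e+14, so δQ = 0.139 × 5.76e+14 = 7.99e+13.

7.99e+13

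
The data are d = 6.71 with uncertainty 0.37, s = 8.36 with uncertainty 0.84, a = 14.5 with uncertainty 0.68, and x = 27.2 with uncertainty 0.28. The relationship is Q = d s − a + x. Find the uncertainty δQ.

6.47

Let p = d·s = 56.1. δp/p = √((1·δd/d)² + (1·δs/s)²) = √(0.00304 + 0.0101) = 0.115, so δp = 6.43.
Q = p − a + x: δQ = √(δp² + δa² + δx²) = √(41.3 + 0.462 + 0.0784) = 6.47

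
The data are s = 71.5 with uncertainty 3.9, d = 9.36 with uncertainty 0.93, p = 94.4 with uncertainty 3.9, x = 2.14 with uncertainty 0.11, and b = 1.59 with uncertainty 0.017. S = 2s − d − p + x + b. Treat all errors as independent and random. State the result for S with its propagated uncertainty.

Absolute uncertainties add in quadrature for a linear combination:
  (2·δs)² = 60.8;  (δd)² = 0.865;  (δp)² = 15.2;  (δx)² = 0.0121;  (δb)² = 0.000289
δS = √(76.9) = 8.77
S = 43.0.

43.0 ± 8.77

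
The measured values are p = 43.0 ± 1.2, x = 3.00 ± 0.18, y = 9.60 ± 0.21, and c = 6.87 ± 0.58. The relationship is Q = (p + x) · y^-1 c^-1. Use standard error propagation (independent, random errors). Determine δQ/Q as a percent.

9.11%

Let u = p + x = 46.0. δu = √(δp² + δx²) = √(1.44 + 0.0324) = 1.21, so δu/u = 0.0264.
Q is then a monomial in u, y, c:
δQ/Q = √((δu/u)² + (-1·δy/y)² + (-1·δc/c)²) = √(0.000696 + 0.000479 + 0.00713) = 0.0911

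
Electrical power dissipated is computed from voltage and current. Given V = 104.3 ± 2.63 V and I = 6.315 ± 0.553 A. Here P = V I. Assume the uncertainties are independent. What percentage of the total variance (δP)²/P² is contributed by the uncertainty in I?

(δP/P)² = (1·δV/V)² + (1·δI/I)²
  V term: (1×0.0252)² = 0.000636
  I term: (1×0.0876)² = 0.00767
Total = 0.00830. Share from I = 0.00767/0.00830 = 0.923.

92.3%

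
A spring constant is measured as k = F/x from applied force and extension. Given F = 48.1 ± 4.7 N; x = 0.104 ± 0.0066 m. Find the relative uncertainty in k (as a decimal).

Since k is a product/quotient, work with relative uncertainties:
  (1·δF/F)² = (1×0.0977)² = 0.00955;  (-1·δx/x)² = (-1×0.0635)² = 0.00403
δk/k = √(0.0136) = 0.117

0.117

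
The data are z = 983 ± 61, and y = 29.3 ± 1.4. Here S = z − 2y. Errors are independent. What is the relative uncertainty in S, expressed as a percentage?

S is a linear combination, so absolute uncertainties add in quadrature:
  (δz)² = 3720;  (2·δy)² = 7.84
δS = √(3730) = 61.1
S = 924, so δS/S = 61.1/924 = 0.0661.

6.61%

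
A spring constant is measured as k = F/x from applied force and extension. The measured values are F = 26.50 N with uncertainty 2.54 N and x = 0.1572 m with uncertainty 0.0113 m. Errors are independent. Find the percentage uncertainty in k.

k is a product of powers, so relative uncertainties combine in quadrature:
  (1·δF/F)² = (1×0.0958)² = 0.00919;  (-1·δx/x)² = (-1×0.0719)² = 0.00517
δk/k = √(0.0144) = 0.120

12.0%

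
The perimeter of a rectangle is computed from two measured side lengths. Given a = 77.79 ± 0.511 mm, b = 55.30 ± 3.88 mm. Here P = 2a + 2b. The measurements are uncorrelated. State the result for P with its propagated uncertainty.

For a sum/difference, combine absolute errors in quadrature:
  (2·δa)² = 1.04;  (2·δb)² = 60.2
δP = √(61.3) = 7.83 mm
P = 266.2 mm.

266.2 ± 7.83 mm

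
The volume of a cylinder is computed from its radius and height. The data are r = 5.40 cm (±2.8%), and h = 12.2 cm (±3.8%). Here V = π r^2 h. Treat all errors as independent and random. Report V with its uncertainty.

Relative error in a monomial: (δV/V)² = Σ (nᵢ · δxᵢ/xᵢ)².
  (2·δr/r)² = (2×0.0280)² = 0.00314;  (1·δh/h)² = (1×0.0380)² = 0.00144
δV/V = √(0.00458) = 0.0677
V = 1120 cm^3, so δV = 0.0677 × 1120 = 75.6 cm^3.

1120 ± 75.6 cm^3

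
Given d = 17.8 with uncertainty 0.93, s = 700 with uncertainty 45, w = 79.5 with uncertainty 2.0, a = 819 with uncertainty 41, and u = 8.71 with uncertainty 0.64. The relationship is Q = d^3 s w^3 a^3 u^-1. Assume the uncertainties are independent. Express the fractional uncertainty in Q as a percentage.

For a monomial Q ∝ d^3, s, w^3, a^3, u^-1, fractional errors add in quadrature:
  (3·δd/d)² = (3×0.0522)² = 0.0246;  (1·δs/s)² = (1×0.0643)² = 0.00413;  (3·δw/w)² = (3×0.0252)² = 0.00570;  (3·δa/a)² = (3×0.0501)² = 0.0226;  (-1·δu/u)² = (-1×0.0735)² = 0.00540
δQ/Q = √(0.0624) = 0.250

25.0%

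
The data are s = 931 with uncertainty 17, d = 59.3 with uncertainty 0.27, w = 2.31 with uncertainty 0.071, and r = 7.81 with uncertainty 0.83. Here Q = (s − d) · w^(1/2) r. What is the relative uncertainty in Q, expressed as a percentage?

10.9%

Let u = s − d = 872. δu = √(δs² + δd²) = √(289 + 0.0729) = 17.0, so δu/u = 0.0195.
Q is then a monomial in u, w, r:
δQ/Q = √((δu/u)² + (½·δw/w)² + (1·δr/r)²) = √(0.000380 + 0.000236 + 0.0113) = 0.109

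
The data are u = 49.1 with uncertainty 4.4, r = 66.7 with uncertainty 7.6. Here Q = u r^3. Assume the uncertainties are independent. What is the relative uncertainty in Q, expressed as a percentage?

For a monomial Q ∝ u, r^3, fractional errors add in quadrature:
  (1·δu/u)² = (1×0.0896)² = 0.00803;  (3·δr/r)² = (3×0.114)² = 0.117
δQ/Q = √(0.125) = 0.353

35.3%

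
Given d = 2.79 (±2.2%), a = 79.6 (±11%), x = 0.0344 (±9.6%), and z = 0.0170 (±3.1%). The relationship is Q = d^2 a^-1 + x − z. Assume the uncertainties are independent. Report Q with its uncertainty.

0.115 ± 0.0121

Let p = d^2·a^-1 = 0.0978. δp/p = √((2·δd/d)² + (-1·δa/a)²) = √(0.00194 + 0.0121) = 0.118, so δp = 0.0116.
Q = p + x − z: δQ = √(δp² + δx² + δz²) = √(0.000134 + 1.09e-05 + 2.78e-07) = 0.0121
Q = 0.115.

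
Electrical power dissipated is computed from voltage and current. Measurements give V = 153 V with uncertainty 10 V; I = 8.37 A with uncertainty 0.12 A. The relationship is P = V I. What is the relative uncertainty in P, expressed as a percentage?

Products/powers → add relative errors in quadrature, weighted by exponent:
  (1·δV/V)² = (1×0.0654)² = 0.00427;  (1·δI/I)² = (1×0.0143)² = 0.000206
δP/P = √(0.00448) = 0.0669

6.69%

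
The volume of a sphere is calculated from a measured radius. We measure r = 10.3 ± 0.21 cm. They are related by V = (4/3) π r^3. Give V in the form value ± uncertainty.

4580 ± 280 cm^3

V ∝ r^3, so δV/V = |3| · δr/r = 3 × 0.0204 = 0.0612.
V = 4580 cm^3, so δV = 0.0612 × 4580 = 280 cm^3.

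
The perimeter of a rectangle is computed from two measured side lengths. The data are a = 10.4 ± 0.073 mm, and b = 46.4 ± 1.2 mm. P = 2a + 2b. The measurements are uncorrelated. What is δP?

Each term contributes (cᵢ δxᵢ)² to (δP)²:
  (2·δa)² = 0.0213;  (2·δb)² = 5.76
δP = √(5.78) = 2.40 mm

2.40 mm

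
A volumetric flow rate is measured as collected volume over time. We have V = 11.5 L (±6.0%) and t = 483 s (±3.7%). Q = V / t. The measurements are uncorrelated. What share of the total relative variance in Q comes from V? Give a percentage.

(δQ/Q)² = (1·δV/V)² + (-1·δt/t)²
  V term: (1×0.0600)² = 0.00360
  t term: (-1×0.0370)² = 0.00137
Total = 0.00497. Share from V = 0.00360/0.00497 = 0.724.

72.4%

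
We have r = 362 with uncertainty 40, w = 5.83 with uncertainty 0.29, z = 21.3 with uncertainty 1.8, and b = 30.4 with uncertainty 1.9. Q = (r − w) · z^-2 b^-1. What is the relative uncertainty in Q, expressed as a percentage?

21.2%

Let u = r − w = 356. δu = √(δr² + δw²) = √(1600 + 0.0841) = 40.0, so δu/u = 0.112.
Q is then a monomial in u, z, b:
δQ/Q = √((δu/u)² + (-2·δz/z)² + (-1·δb/b)²) = √(0.0126 + 0.0286 + 0.00391) = 0.212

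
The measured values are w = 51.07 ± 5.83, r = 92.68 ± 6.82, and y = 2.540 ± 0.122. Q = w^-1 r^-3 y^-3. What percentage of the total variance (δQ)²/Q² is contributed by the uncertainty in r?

(δQ/Q)² = (-1·δw/w)² + (-3·δr/r)² + (-3·δy/y)²
  w term: (-1×0.114)² = 0.0130
  r term: (-3×0.0736)² = 0.0487
  y term: (-3×0.0480)² = 0.0208
Total = 0.0825. Share from r = 0.0487/0.0825 = 0.591.

59.1%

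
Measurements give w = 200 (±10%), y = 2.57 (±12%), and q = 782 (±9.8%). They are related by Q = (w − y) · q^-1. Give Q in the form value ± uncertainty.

0.252 ± 0.0356

Let u = w − y = 197. δu = √(δw² + δy²) = √(400 + 0.0951) = 20.0, so δu/u = 0.101.
Q is then a monomial in u, q:
δQ/Q = √((δu/u)² + (-1·δq/q)²) = √(0.0103 + 0.00960) = 0.141
Q = 0.252, so δQ = 0.141 × 0.252 = 0.0356.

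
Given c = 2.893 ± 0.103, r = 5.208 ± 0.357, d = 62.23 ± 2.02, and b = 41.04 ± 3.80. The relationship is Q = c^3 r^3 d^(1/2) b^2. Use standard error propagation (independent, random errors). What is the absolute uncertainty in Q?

Relative error in a monomial: (δQ/Q)² = Σ (nᵢ · δxᵢ/xᵢ)².
  (3·δc/c)² = (3×0.0356)² = 0.0114;  (3·δr/r)² = (3×0.0685)² = 0.0423;  (½·δd/d)² = (0.5×0.0325)² = 0.000263;  (2·δb/b)² = (2×0.0926)² = 0.0343
δQ/Q = √(0.0883) = 0.297
Q = 4.544e+07, so δQ = 0.297 × 4.544e+07 = 1.35e+07.

1.35e+07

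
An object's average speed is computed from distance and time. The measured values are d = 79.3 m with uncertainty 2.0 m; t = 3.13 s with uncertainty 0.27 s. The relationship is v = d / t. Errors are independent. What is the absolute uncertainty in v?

2.28 m/s

Products/powers → add relative errors in quadrature, weighted by exponent:
  (1·δd/d)² = (1×0.0252)² = 0.000636;  (-1·δt/t)² = (-1×0.0863)² = 0.00744
δv/v = √(0.00808) = 0.0899
v = 25.3 m/s, so δv = 0.0899 × 25.3 = 2.28 m/s.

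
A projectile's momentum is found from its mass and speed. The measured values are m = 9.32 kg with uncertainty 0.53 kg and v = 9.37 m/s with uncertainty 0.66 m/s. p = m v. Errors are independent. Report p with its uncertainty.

Since p is a product/quotient, work with relative uncertainties:
  (1·δm/m)² = (1×0.0569)² = 0.00323;  (1·δv/v)² = (1×0.0704)² = 0.00496
δp/p = √(0.00820) = 0.0905
p = 87.3 kg·m/s, so δp = 0.0905 × 87.3 = 7.91 kg·m/s.

87.3 ± 7.91 kg·m/s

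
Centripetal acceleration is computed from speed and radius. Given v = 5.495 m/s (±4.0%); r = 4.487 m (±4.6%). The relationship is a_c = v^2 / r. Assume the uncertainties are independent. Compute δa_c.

Relative error in a monomial: (δa_c/a_c)² = Σ (nᵢ · δxᵢ/xᵢ)².
  (2·δv/v)² = (2×0.0400)² = 0.00640;  (-1·δr/r)² = (-1×0.0460)² = 0.00212
δa_c/a_c = √(0.00852) = 0.0923
a_c = 6.729 m/s^2, so δa_c = 0.0923 × 6.729 = 0.621 m/s^2.

0.621 m/s^2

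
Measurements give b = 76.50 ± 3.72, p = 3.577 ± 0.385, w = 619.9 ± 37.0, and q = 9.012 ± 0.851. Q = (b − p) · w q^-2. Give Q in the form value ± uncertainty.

556.6 ± 114

Let u = b − p = 72.92. δu = √(δb² + δp²) = √(13.8 + 0.148) = 3.74, so δu/u = 0.0513.
Q is then a monomial in u, w, q:
δQ/Q = √((δu/u)² + (1·δw/w)² + (-2·δq/q)²) = √(0.00263 + 0.00356 + 0.0357) = 0.205
Q = 556.6, so δQ = 0.205 × 556.6 = 114.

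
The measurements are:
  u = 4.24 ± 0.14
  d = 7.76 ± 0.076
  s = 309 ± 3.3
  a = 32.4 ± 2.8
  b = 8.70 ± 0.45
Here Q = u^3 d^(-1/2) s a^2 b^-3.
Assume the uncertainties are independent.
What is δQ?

3410

Products/powers → add relative errors in quadrature, weighted by exponent:
  (3·δu/u)² = (3×0.0330)² = 0.00981;  (−½·δd/d)² = (-0.5×0.00979)² = 2.4e-05;  (1·δs/s)² = (1×0.0107)² = 0.000114;  (2·δa/a)² = (2×0.0864)² = 0.0299;  (-3·δb/b)² = (-3×0.0517)² = 0.0241
δQ/Q = √(0.0639) = 0.253
Q = 13500, so δQ = 0.253 × 13500 = 3410.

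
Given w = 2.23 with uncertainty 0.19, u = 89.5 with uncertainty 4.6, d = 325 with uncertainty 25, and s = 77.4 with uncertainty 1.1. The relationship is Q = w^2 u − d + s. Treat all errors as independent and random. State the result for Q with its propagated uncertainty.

197 ± 83.1

Let p = w^2·u = 445. δp/p = √((2·δw/w)² + (1·δu/u)²) = √(0.0290 + 0.00264) = 0.178, so δp = 79.2.
Q = p − d + s: δQ = √(δp² + δd² + δs²) = √(6280 + 625 + 1.21) = 83.1
Q = 197.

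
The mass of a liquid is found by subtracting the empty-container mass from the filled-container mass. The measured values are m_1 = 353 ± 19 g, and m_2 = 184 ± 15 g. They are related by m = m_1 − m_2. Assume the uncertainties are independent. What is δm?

24.2 g

For a sum/difference, combine absolute errors in quadrature:
  (δm_1)² = 361;  (δm_2)² = 225
δm = √(586) = 24.2 g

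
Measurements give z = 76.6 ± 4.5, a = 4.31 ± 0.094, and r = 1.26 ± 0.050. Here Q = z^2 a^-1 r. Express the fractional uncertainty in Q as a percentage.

Products/powers → add relative errors in quadrature, weighted by exponent:
  (2·δz/z)² = (2×0.0587)² = 0.0138;  (-1·δa/a)² = (-1×0.0218)² = 0.000476;  (1·δr/r)² = (1×0.0397)² = 0.00157
δQ/Q = √(0.0159) = 0.126

12.6%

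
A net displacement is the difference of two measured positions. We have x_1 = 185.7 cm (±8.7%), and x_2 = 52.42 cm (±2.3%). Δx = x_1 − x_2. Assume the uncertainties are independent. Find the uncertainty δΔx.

For a sum/difference, combine absolute errors in quadrature:
  (δx_1)² = 261;  (δx_2)² = 1.45
δΔx = √(262) = 16.2 cm

16.2 cm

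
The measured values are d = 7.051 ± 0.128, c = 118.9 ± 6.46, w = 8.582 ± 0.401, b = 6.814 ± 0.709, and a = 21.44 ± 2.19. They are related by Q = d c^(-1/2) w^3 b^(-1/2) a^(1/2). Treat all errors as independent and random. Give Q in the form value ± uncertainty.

Products/powers → add relative errors in quadrature, weighted by exponent:
  (1·δd/d)² = (1×0.0182)² = 0.000330;  (−½·δc/c)² = (-0.5×0.0543)² = 0.000738;  (3·δw/w)² = (3×0.0467)² = 0.0196;  (−½·δb/b)² = (-0.5×0.104)² = 0.00271;  (½·δa/a)² = (0.5×0.102)² = 0.00261
δQ/Q = √(0.0260) = 0.161
Q = 725.0, so δQ = 0.161 × 725.0 = 117.

725.0 ± 117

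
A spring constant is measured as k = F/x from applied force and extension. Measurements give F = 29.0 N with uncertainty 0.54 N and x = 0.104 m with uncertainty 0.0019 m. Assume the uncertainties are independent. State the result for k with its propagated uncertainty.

279 ± 7.27 N/m

Each factor contributes (exponent × relative error)² to (δk/k)²:
  (1·δF/F)² = (1×0.0186)² = 0.000347;  (-1·δx/x)² = (-1×0.0183)² = 0.000334
δk/k = √(0.000680) = 0.0261
k = 279 N/m, so δk = 0.0261 × 279 = 7.27 N/m.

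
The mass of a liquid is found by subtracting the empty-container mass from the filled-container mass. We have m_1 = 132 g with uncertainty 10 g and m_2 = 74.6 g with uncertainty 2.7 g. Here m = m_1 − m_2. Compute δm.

10.4 g

Absolute uncertainties add in quadrature for a linear combination:
  (δm_1)² = 100;  (δm_2)² = 7.29
δm = √(107) = 10.4 g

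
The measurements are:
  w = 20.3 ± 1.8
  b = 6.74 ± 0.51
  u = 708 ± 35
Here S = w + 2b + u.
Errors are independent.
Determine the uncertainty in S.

35.1

Each term contributes (cᵢ δxᵢ)² to (δS)²:
  (δw)² = 3.24;  (2·δb)² = 1.04;  (δu)² = 1220
δS = √(1230) = 35.1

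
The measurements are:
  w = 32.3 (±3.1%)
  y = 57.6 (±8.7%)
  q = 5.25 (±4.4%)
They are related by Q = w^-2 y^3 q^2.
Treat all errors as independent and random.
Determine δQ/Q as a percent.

For a monomial Q ∝ w^-2, y^3, q^2, fractional errors add in quadrature:
  (-2·δw/w)² = (-2×0.0310)² = 0.00384;  (3·δy/y)² = (3×0.0870)² = 0.0681;  (2·δq/q)² = (2×0.0440)² = 0.00774
δQ/Q = √(0.0797) = 0.282

28.2%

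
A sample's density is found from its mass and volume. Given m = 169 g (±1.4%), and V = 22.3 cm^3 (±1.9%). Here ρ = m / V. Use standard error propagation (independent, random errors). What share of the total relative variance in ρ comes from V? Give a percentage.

64.8%

(δρ/ρ)² = (1·δm/m)² + (-1·δV/V)²
  m term: (1×0.0140)² = 0.000196
  V term: (-1×0.0190)² = 0.000361
Total = 0.000557. Share from V = 0.000361/0.000557 = 0.648.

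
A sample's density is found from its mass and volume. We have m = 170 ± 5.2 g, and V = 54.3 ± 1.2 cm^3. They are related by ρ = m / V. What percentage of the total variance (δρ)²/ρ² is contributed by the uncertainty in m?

65.7%

(δρ/ρ)² = (1·δm/m)² + (-1·δV/V)²
  m term: (1×0.0306)² = 0.000936
  V term: (-1×0.0221)² = 0.000488
Total = 0.00142. Share from m = 0.000936/0.00142 = 0.657.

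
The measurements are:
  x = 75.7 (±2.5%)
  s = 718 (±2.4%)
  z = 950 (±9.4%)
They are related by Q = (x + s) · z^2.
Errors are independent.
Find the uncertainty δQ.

Let u = x + s = 794. δu = √(δx² + δs²) = √(3.58 + 297) = 17.3, so δu/u = 0.0218.
Q is then a monomial in u, z:
δQ/Q = √((δu/u)² + (2·δz/z)²) = √(0.000477 + 0.0353) = 0.189
Q = 7.16e+08, so δQ = 0.189 × 7.16e+08 = 1.36e+08.

1.36e+08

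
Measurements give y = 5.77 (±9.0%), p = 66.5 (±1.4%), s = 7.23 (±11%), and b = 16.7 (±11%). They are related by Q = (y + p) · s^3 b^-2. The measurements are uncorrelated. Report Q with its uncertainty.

Let u = y + p = 72.3. δu = √(δy² + δp²) = √(0.270 + 0.867) = 1.07, so δu/u = 0.0148.
Q is then a monomial in u, s, b:
δQ/Q = √((δu/u)² + (3·δs/s)² + (-2·δb/b)²) = √(0.000218 + 0.109 + 0.0484) = 0.397
Q = 97.9, so δQ = 0.397 × 97.9 = 38.9.

97.9 ± 38.9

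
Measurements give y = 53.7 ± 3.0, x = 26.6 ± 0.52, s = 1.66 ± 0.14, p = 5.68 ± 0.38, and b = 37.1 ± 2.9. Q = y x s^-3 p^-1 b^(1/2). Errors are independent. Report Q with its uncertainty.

335 ± 90.8

Relative error in a monomial: (δQ/Q)² = Σ (nᵢ · δxᵢ/xᵢ)².
  (1·δy/y)² = (1×0.0559)² = 0.00312;  (1·δx/x)² = (1×0.0195)² = 0.000382;  (-3·δs/s)² = (-3×0.0843)² = 0.0640;  (-1·δp/p)² = (-1×0.0669)² = 0.00448;  (½·δb/b)² = (0.5×0.0782)² = 0.00153
δQ/Q = √(0.0735) = 0.271
Q = 335, so δQ = 0.271 × 335 = 90.8.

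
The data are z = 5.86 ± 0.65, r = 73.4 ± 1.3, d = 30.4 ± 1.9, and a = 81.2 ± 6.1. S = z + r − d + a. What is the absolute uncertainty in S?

For a sum/difference, combine absolute errors in quadrature:
  (δz)² = 0.423;  (δr)² = 1.69;  (δd)² = 3.61;  (δa)² = 37.2
δS = √(42.9) = 6.55

6.55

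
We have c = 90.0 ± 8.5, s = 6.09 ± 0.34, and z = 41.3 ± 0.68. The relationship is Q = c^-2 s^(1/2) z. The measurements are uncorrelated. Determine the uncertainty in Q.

0.00241

Q is a product of powers, so relative uncertainties combine in quadrature:
  (-2·δc/c)² = (-2×0.0944)² = 0.0357;  (½·δs/s)² = (0.5×0.0558)² = 0.000779;  (1·δz/z)² = (1×0.0165)² = 0.000271
δQ/Q = √(0.0367) = 0.192
Q = 0.0126, so δQ = 0.192 × 0.0126 = 0.00241.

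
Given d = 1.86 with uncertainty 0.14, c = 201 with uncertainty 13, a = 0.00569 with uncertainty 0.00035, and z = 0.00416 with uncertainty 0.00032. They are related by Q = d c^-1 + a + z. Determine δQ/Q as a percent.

Let p = d·c^-1 = 0.00925. δp/p = √((1·δd/d)² + (-1·δc/c)²) = √(0.00567 + 0.00418) = 0.0992, so δp = 0.000918.
Q = p + a + z: δQ = √(δp² + δa² + δz²) = √(8.43e-07 + 1.22e-07 + 1.02e-07) = 0.00103
Q = 0.0191, so δQ/Q = 0.00103/0.0191 = 0.0541.

5.41%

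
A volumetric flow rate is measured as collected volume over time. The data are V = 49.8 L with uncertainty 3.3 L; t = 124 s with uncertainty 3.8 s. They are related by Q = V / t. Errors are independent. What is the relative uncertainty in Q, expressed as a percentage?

7.30%

Relative error in a monomial: (δQ/Q)² = Σ (nᵢ · δxᵢ/xᵢ)².
  (1·δV/V)² = (1×0.0663)² = 0.00439;  (-1·δt/t)² = (-1×0.0306)² = 0.000939
δQ/Q = √(0.00533) = 0.0730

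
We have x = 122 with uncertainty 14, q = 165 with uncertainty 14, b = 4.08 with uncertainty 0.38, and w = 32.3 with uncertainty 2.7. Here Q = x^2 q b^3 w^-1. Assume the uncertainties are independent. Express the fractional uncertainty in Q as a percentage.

Each factor contributes (exponent × relative error)² to (δQ/Q)²:
  (2·δx/x)² = (2×0.115)² = 0.0527;  (1·δq/q)² = (1×0.0848)² = 0.00720;  (3·δb/b)² = (3×0.0931)² = 0.0781;  (-1·δw/w)² = (-1×0.0836)² = 0.00699
δQ/Q = √(0.145) = 0.381

38.1%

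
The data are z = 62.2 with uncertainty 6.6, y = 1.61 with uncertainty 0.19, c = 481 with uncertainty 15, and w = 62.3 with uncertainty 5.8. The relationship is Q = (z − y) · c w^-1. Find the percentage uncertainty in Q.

14.7%

Let u = z − y = 60.6. δu = √(δz² + δy²) = √(43.6 + 0.0361) = 6.60, so δu/u = 0.109.
Q is then a monomial in u, c, w:
δQ/Q = √((δu/u)² + (1·δc/c)² + (-1·δw/w)²) = √(0.0119 + 0.000973 + 0.00867) = 0.147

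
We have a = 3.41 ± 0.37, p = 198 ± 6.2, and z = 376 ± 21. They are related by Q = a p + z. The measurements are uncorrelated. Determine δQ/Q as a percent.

7.52%

Let w = a·p = 675. δw/w = √((1·δa/a)² + (1·δp/p)²) = √(0.0118 + 0.000981) = 0.113, so δw = 76.2.
Q = w + z: δQ = √(δw² + δz²) = √(5810 + 441) = 79.1
Q = 1050, so δQ/Q = 79.1/1050 = 0.0752.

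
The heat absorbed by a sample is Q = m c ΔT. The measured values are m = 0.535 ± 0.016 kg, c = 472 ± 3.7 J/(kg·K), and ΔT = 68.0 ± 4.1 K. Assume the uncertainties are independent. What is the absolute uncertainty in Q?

1160 J

Q is a product of powers, so relative uncertainties combine in quadrature:
  (1·δm/m)² = (1×0.0299)² = 0.000894;  (1·δc/c)² = (1×0.00784)² = 6.14e-05;  (1·δΔT/ΔT)² = (1×0.0603)² = 0.00364
δQ/Q = √(0.00459) = 0.0678
Q = 17200 J, so δQ = 0.0678 × 17200 = 1160 J.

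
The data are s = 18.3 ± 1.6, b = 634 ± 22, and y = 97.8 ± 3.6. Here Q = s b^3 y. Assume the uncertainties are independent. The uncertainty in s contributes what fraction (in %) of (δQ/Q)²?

38.5%

(δQ/Q)² = (1·δs/s)² + (3·δb/b)² + (1·δy/y)²
  s term: (1×0.0874)² = 0.00764
  b term: (3×0.0347)² = 0.0108
  y term: (1×0.0368)² = 0.00135
Total = 0.0198. Share from s = 0.00764/0.0198 = 0.385.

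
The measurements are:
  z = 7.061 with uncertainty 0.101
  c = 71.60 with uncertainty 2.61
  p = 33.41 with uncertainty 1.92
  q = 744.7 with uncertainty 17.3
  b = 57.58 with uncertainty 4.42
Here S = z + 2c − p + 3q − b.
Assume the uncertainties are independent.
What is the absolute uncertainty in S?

Absolute uncertainties add in quadrature for a linear combination:
  (δz)² = 0.0102;  (2·δc)² = 27.2;  (δp)² = 3.69;  (3·δq)² = 2690;  (δb)² = 19.5
δS = √(2740) = 52.4

52.4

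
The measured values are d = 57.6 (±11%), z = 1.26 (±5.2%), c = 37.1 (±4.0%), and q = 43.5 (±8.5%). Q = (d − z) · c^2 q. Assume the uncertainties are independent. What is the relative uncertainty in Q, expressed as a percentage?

16.2%

Let u = d − z = 56.3. δu = √(δd² + δz²) = √(40.1 + 0.00429) = 6.34, so δu/u = 0.112.
Q is then a monomial in u, c, q:
δQ/Q = √((δu/u)² + (2·δc/c)² + (1·δq/q)²) = √(0.0126 + 0.00640 + 0.00723) = 0.162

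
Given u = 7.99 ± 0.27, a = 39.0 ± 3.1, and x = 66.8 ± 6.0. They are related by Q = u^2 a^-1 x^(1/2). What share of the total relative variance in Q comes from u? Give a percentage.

35.4%

(δQ/Q)² = (2·δu/u)² + (-1·δa/a)² + (½·δx/x)²
  u term: (2×0.0338)² = 0.00457
  a term: (-1×0.0795)² = 0.00632
  x term: (0.5×0.0898)² = 0.00202
Total = 0.0129. Share from u = 0.00457/0.0129 = 0.354.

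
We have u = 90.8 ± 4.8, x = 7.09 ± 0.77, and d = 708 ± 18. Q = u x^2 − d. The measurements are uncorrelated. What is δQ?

Let p = u·x^2 = 4560. δp/p = √((1·δu/u)² + (2·δx/x)²) = √(0.00279 + 0.0472) = 0.224, so δp = 1020.
Q = p − d: δQ = √(δp² + δd²) = √(1.04e+06 + 324) = 1020

1020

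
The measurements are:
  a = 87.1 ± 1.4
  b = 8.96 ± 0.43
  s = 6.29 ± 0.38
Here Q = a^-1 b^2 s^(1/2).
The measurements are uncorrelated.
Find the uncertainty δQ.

Each factor contributes (exponent × relative error)² to (δQ/Q)²:
  (-1·δa/a)² = (-1×0.0161)² = 0.000258;  (2·δb/b)² = (2×0.0480)² = 0.00921;  (½·δs/s)² = (0.5×0.0604)² = 0.000912
δQ/Q = √(0.0104) = 0.102
Q = 2.31, so δQ = 0.102 × 2.31 = 0.236.

0.236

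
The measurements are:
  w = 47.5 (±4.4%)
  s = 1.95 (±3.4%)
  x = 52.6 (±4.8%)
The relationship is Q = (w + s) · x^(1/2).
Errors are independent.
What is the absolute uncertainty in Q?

Let u = w + s = 49.5. δu = √(δw² + δs²) = √(4.37 + 0.00440) = 2.09, so δu/u = 0.0423.
Q is then a monomial in u, x:
δQ/Q = √((δu/u)² + (½·δx/x)²) = √(0.00179 + 0.000576) = 0.0486
Q = 359, so δQ = 0.0486 × 359 = 17.4.

17.4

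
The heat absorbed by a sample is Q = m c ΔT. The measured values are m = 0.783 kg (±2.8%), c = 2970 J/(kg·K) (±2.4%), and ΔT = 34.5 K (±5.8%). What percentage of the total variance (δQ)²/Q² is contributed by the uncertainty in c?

12.2%

(δQ/Q)² = (1·δm/m)² + (1·δc/c)² + (1·δΔT/ΔT)²
  m term: (1×0.0280)² = 0.000784
  c term: (1×0.0240)² = 0.000576
  ΔT term: (1×0.0580)² = 0.00336
Total = 0.00472. Share from c = 0.000576/0.00472 = 0.122.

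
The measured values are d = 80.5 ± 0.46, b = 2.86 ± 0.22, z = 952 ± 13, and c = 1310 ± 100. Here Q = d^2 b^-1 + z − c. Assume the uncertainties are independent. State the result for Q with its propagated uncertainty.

Let p = d^2·b^-1 = 2270. δp/p = √((2·δd/d)² + (-1·δb/b)²) = √(0.000131 + 0.00592) = 0.0778, so δp = 176.
Q = p + z − c: δQ = √(δp² + δz² + δc²) = √(31000 + 169 + 10000) = 203
Q = 1910.

1910 ± 203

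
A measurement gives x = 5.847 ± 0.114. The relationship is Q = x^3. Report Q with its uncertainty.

199.9 ± 11.7

Each factor contributes (exponent × relative error)² to (δQ/Q)²:
  (3·δx/x)² = (3×0.0195)² = 0.00342
δQ/Q = √(0.00342) = 0.0585
Q = 199.9, so δQ = 0.0585 × 199.9 = 11.7.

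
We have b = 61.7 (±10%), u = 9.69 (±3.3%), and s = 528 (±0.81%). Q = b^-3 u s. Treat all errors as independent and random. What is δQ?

0.00658

Q is a product of powers, so relative uncertainties combine in quadrature:
  (-3·δb/b)² = (-3×0.100)² = 0.0900;  (1·δu/u)² = (1×0.0330)² = 0.00109;  (1·δs/s)² = (1×0.00810)² = 6.56e-05
δQ/Q = √(0.0912) = 0.302
Q = 0.0218, so δQ = 0.302 × 0.0218 = 0.00658.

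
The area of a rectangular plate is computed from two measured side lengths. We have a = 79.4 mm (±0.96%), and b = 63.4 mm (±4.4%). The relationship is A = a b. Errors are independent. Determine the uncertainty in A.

227 mm^2

Products/powers → add relative errors in quadrature, weighted by exponent:
  (1·δa/a)² = (1×0.00960)² = 9.22e-05;  (1·δb/b)² = (1×0.0440)² = 0.00194
δA/A = √(0.00203) = 0.0450
A = 5030 mm^2, so δA = 0.0450 × 5030 = 227 mm^2.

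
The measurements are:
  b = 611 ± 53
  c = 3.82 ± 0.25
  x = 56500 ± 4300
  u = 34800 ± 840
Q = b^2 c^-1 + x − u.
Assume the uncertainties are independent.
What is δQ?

18600

Let p = b^2·c^-1 = 97700. δp/p = √((2·δb/b)² + (-1·δc/c)²) = √(0.0301 + 0.00428) = 0.185, so δp = 18100.
Q = p + x − u: δQ = √(δp² + δx² + δu²) = √(3.28e+08 + 1.85e+07 + 7.06e+05) = 18600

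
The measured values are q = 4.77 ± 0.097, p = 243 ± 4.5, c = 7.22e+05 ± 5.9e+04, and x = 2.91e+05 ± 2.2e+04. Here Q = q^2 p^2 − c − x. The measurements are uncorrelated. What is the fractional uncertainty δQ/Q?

Let w = q^2·p^2 = 1.34e+06. δw/w = √((2·δq/q)² + (2·δp/p)²) = √(0.00165 + 0.00137) = 0.0550, so δw = 73900.
Q = w − c − x: δQ = √(δw² + δc² + δx²) = √(5.46e+09 + 3.48e+09 + 4.84e+08) = 97100
Q = 3.31e+05, so δQ/Q = 97100/3.31e+05 = 0.294.

0.294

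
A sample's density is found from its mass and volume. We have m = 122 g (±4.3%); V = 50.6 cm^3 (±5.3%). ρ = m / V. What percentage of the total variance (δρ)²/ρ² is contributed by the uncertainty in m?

(δρ/ρ)² = (1·δm/m)² + (-1·δV/V)²
  m term: (1×0.0430)² = 0.00185
  V term: (-1×0.0530)² = 0.00281
Total = 0.00466. Share from m = 0.00185/0.00466 = 0.397.

39.7%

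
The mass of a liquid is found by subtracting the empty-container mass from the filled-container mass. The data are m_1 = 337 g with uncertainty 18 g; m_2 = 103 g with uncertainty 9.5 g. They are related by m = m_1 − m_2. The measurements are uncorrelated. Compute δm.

Sums and differences: (δm)² = Σ (cᵢ δxᵢ)².
  (δm_1)² = 324;  (δm_2)² = 90.2
δm = √(414) = 20.4 g

20.4 g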